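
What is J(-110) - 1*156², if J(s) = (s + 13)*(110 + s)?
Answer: -24336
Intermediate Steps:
J(s) = (13 + s)*(110 + s)
J(-110) - 1*156² = (1430 + (-110)² + 123*(-110)) - 1*156² = (1430 + 12100 - 13530) - 1*24336 = 0 - 24336 = -24336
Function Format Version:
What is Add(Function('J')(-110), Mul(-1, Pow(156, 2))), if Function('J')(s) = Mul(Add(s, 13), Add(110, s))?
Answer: -24336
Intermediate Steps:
Function('J')(s) = Mul(Add(13, s), Add(110, s))
Add(Function('J')(-110), Mul(-1, Pow(156, 2))) = Add(Add(1430, Pow(-110, 2), Mul(123, -110)), Mul(-1, Pow(156, 2))) = Add(Add(1430, 12100, -13530), Mul(-1, 24336)) = Add(0, -24336) = -24336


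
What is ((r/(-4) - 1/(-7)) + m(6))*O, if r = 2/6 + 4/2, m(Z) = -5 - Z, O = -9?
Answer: 2883/28 ≈ 102.96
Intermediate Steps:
r = 7/3 (r = 2*(⅙) + 4*(½) = ⅓ + 2 = 7/3 ≈ 2.3333)
((r/(-4) - 1/(-7)) + m(6))*O = (((7/3)/(-4) - 1/(-7)) + (-5 - 1*6))*(-9) = (((7/3)*(-¼) - 1*(-⅐)) + (-5 - 6))*(-9) = ((-7/12 + ⅐) - 11)*(-9) = (-37/84 - 11)*(-9) = -961/84*(-9) = 2883/28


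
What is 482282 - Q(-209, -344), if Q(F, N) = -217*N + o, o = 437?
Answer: 407197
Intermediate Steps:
Q(F, N) = 437 - 217*N (Q(F, N) = -217*N + 437 = 437 - 217*N)
482282 - Q(-209, -344) = 482282 - (437 - 217*(-344)) = 482282 - (437 + 74648) = 482282 - 1*75085 = 482282 - 75085 = 407197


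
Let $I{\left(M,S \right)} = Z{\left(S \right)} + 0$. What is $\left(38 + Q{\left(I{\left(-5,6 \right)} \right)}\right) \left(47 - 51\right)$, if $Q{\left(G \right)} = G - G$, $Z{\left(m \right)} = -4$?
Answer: $-152$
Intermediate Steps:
$I{\left(M,S \right)} = -4$ ($I{\left(M,S \right)} = -4 + 0 = -4$)
$Q{\left(G \right)} = 0$
$\left(38 + Q{\left(I{\left(-5,6 \right)} \right)}\right) \left(47 - 51\right) = \left(38 + 0\right) \left(47 - 51\right) = 38 \left(-4\right) = -152$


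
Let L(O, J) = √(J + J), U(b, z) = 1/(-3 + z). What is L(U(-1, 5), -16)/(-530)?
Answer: -2*I*√2/265 ≈ -0.010673*I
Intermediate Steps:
L(O, J) = √2*√J (L(O, J) = √(2*J) = √2*√J)
L(U(-1, 5), -16)/(-530) = (√2*√(-16))/(-530) = (√2*(4*I))*(-1/530) = (4*I*√2)*(-1/530) = -2*I*√2/265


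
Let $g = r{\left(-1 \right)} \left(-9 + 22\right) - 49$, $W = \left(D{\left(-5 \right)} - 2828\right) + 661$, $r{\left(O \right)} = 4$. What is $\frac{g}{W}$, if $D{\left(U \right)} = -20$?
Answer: $- \frac{1}{729} \approx -0.0013717$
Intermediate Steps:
$W = -2187$ ($W = \left(-20 - 2828\right) + 661 = -2848 + 661 = -2187$)
$g = 3$ ($g = 4 \left(-9 + 22\right) - 49 = 4 \cdot 13 - 49 = 52 - 49 = 3$)
$\frac{g}{W} = \frac{3}{-2187} = 3 \left(- \frac{1}{2187}\right) = - \frac{1}{729}$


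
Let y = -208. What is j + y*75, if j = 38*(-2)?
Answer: -15676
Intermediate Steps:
j = -76
j + y*75 = -76 - 208*75 = -76 - 15600 = -15676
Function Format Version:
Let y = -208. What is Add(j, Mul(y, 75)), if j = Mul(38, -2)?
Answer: -15676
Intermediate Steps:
j = -76
Add(j, Mul(y, 75)) = Add(-76, Mul(-208, 75)) = Add(-76, -15600) = -15676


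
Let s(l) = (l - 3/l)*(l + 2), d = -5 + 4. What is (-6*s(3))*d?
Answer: 60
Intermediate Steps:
d = -1
s(l) = (2 + l)*(l - 3/l) (s(l) = (l - 3/l)*(2 + l) = (2 + l)*(l - 3/l))
(-6*s(3))*d = -6*(-3 + 3² - 6/3 + 2*3)*(-1) = -6*(-3 + 9 - 6*⅓ + 6)*(-1) = -6*(-3 + 9 - 2 + 6)*(-1) = -6*10*(-1) = -60*(-1) = 60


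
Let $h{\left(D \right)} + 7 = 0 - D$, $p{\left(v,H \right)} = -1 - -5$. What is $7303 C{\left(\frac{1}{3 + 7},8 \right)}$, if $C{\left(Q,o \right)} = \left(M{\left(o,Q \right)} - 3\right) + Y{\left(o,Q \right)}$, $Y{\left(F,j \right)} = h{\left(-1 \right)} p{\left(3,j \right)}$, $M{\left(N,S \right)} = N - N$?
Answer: $-197181$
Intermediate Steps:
$p{\left(v,H \right)} = 4$ ($p{\left(v,H \right)} = -1 + 5 = 4$)
$h{\left(D \right)} = -7 - D$ ($h{\left(D \right)} = -7 + \left(0 - D\right) = -7 - D$)
$M{\left(N,S \right)} = 0$
$Y{\left(F,j \right)} = -24$ ($Y{\left(F,j \right)} = \left(-7 - -1\right) 4 = \left(-7 + 1\right) 4 = \left(-6\right) 4 = -24$)
$C{\left(Q,o \right)} = -27$ ($C{\left(Q,o \right)} = \left(0 - 3\right) - 24 = -3 - 24 = -27$)
$7303 C{\left(\frac{1}{3 + 7},8 \right)} = 7303 \left(-27\right) = -197181$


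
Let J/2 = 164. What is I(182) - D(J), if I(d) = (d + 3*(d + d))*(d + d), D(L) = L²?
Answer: 356152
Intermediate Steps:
J = 328 (J = 2*164 = 328)
I(d) = 14*d² (I(d) = (d + 3*(2*d))*(2*d) = (d + 6*d)*(2*d) = (7*d)*(2*d) = 14*d²)
I(182) - D(J) = 14*182² - 1*328² = 14*33124 - 1*107584 = 463736 - 107584 = 356152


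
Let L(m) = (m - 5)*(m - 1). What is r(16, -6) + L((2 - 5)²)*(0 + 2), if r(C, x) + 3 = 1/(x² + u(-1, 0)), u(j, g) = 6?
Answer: 2563/42 ≈ 61.024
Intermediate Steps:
L(m) = (-1 + m)*(-5 + m) (L(m) = (-5 + m)*(-1 + m) = (-1 + m)*(-5 + m))
r(C, x) = -3 + 1/(6 + x²) (r(C, x) = -3 + 1/(x² + 6) = -3 + 1/(6 + x²))
r(16, -6) + L((2 - 5)²)*(0 + 2) = (-17 - 3*(-6)²)/(6 + (-6)²) + (5 + ((2 - 5)²)² - 6*(2 - 5)²)*(0 + 2) = (-17 - 3*36)/(6 + 36) + (5 + ((-3)²)² - 6*(-3)²)*2 = (-17 - 108)/42 + (5 + 9² - 6*9)*2 = (1/42)*(-125) + (5 + 81 - 54)*2 = -125/42 + 32*2 = -125/42 + 64 = 2563/42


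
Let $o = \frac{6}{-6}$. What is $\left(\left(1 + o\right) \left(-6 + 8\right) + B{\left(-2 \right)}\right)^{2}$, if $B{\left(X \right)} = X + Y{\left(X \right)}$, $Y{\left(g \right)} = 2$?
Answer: $0$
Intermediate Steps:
$o = -1$ ($o = 6 \left(- \frac{1}{6}\right) = -1$)
$B{\left(X \right)} = 2 + X$ ($B{\left(X \right)} = X + 2 = 2 + X$)
$\left(\left(1 + o\right) \left(-6 + 8\right) + B{\left(-2 \right)}\right)^{2} = \left(\left(1 - 1\right) \left(-6 + 8\right) + \left(2 - 2\right)\right)^{2} = \left(0 \cdot 2 + 0\right)^{2} = \left(0 + 0\right)^{2} = 0^{2} = 0$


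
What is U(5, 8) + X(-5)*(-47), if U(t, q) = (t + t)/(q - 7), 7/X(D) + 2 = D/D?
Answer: 339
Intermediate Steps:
X(D) = -7 (X(D) = 7/(-2 + D/D) = 7/(-2 + 1) = 7/(-1) = 7*(-1) = -7)
U(t, q) = 2*t/(-7 + q) (U(t, q) = (2*t)/(-7 + q) = 2*t/(-7 + q))
U(5, 8) + X(-5)*(-47) = 2*5/(-7 + 8) - 7*(-47) = 2*5/1 + 329 = 2*5*1 + 329 = 10 + 329 = 339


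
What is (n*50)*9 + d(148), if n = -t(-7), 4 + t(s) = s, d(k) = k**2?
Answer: 26854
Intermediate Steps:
t(s) = -4 + s
n = 11 (n = -(-4 - 7) = -1*(-11) = 11)
(n*50)*9 + d(148) = (11*50)*9 + 148**2 = 550*9 + 21904 = 4950 + 21904 = 26854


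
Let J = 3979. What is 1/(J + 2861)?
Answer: 1/6840 ≈ 0.00014620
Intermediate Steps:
1/(J + 2861) = 1/(3979 + 2861) = 1/6840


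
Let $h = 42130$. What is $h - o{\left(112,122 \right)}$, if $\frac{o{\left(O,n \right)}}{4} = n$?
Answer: $41642$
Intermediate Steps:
$o{\left(O,n \right)} = 4 n$
$h - o{\left(112,122 \right)} = 42130 - 4 \cdot 122 = 42130 - 488 = 41642$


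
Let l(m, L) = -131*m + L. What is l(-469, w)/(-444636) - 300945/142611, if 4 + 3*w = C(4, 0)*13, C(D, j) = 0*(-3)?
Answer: -142572668101/63409984596 ≈ -2.2484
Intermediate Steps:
C(D, j) = 0
w = -4/3 (w = -4/3 + (0*13)/3 = -4/3 + (⅓)*0 = -4/3 + 0 = -4/3 ≈ -1.3333)
l(m, L) = L - 131*m
l(-469, w)/(-444636) - 300945/142611 = (-4/3 - 131*(-469))/(-444636) - 300945/142611 = (-4/3 + 61439)*(-1/444636) - 300945*1/142611 = (184313/3)*(-1/444636) - 100315/47537 = -184313/1333908 - 100315/47537 = -142572668101/63409984596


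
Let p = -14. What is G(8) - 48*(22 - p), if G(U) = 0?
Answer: -1728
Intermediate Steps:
G(8) - 48*(22 - p) = 0 - 48*(22 - 1*(-14)) = 0 - 48*(22 + 14) = 0 - 48*36 = 0 - 1728 = -1728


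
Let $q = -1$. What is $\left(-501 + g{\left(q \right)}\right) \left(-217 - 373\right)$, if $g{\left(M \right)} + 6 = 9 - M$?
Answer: $293230$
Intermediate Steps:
$g{\left(M \right)} = 3 - M$ ($g{\left(M \right)} = -6 - \left(-9 + M\right) = 3 - M$)
$\left(-501 + g{\left(q \right)}\right) \left(-217 - 373\right) = \left(-501 + \left(3 - -1\right)\right) \left(-217 - 373\right) = \left(-501 + \left(3 + 1\right)\right) \left(-590\right) = \left(-501 + 4\right) \left(-590\right) = \left(-497\right) \left(-590\right) = 293230$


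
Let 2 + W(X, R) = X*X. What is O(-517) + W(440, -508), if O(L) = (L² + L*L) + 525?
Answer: 728701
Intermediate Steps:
W(X, R) = -2 + X² (W(X, R) = -2 + X*X = -2 + X²)
O(L) = 525 + 2*L² (O(L) = (L² + L²) + 525 = 2*L² + 525 = 525 + 2*L²)
O(-517) + W(440, -508) = (525 + 2*(-517)²) + (-2 + 440²) = (525 + 2*267289) + (-2 + 193600) = (525 + 534578) + 193598 = 535103 + 193598 = 728701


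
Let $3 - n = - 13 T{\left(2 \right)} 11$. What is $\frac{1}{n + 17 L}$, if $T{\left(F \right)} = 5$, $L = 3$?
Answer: $\frac{1}{769} \approx 0.0013004$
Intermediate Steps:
$n = 718$ ($n = 3 - \left(-13\right) 5 \cdot 11 = 3 - \left(-65\right) 11 = 3 - -715 = 3 + 715 = 718$)
$\frac{1}{n + 17 L} = \frac{1}{718 + 17 \cdot 3} = \frac{1}{718 + 51} = \frac{1}{769}$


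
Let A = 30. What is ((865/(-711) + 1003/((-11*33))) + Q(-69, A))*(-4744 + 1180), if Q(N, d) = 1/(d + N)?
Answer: 161264340/11297 ≈ 14275.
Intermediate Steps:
Q(N, d) = 1/(N + d)
((865/(-711) + 1003/((-11*33))) + Q(-69, A))*(-4744 + 1180) = ((865/(-711) + 1003/((-11*33))) + 1/(-69 + 30))*(-4744 + 1180) = ((865*(-1/711) + 1003/(-363)) + 1/(-39))*(-3564) = ((-865/711 + 1003*(-1/363)) - 1/39)*(-3564) = ((-865/711 - 1003/363) - 1/39)*(-3564) = (-342376/86031 - 1/39)*(-3564) = -4479565/1118403*(-3564) = 161264340/11297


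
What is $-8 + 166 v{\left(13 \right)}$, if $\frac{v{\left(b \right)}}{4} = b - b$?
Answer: $-8$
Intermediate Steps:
$v{\left(b \right)} = 0$ ($v{\left(b \right)} = 4 \left(b - b\right) = 4 \cdot 0 = 0$)
$-8 + 166 v{\left(13 \right)} = -8 + 166 \cdot 0 = -8 + 0 = -8$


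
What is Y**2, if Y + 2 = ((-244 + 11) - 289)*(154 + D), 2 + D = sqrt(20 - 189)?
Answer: 6249737920 + 1076883912*I ≈ 6.2497e+9 + 1.0769e+9*I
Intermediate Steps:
D = -2 + 13*I (D = -2 + sqrt(20 - 189) = -2 + sqrt(-169) = -2 + 13*I ≈ -2.0 + 13.0*I)
Y = -79346 - 6786*I (Y = -2 + ((-244 + 11) - 289)*(154 + (-2 + 13*I)) = -2 + (-233 - 289)*(152 + 13*I) = -2 - 522*(152 + 13*I) = -2 + (-79344 - 6786*I) = -79346 - 6786*I ≈ -79346.0 - 6786.0*I)
Y**2 = (-79346 - 6786*I)**2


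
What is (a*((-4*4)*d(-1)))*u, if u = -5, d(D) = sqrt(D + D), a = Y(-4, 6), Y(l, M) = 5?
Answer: 400*I*sqrt(2) ≈ 565.69*I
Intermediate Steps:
a = 5
d(D) = sqrt(2)*sqrt(D) (d(D) = sqrt(2*D) = sqrt(2)*sqrt(D))
(a*((-4*4)*d(-1)))*u = (5*((-4*4)*(sqrt(2)*sqrt(-1))))*(-5) = (5*(-16*sqrt(2)*I))*(-5) = (5*(-16*I*sqrt(2)))*(-5) = -80*I*sqrt(2)*(-5) = 400*I*sqrt(2)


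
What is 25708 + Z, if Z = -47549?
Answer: -21841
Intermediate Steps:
25708 + Z = 25708 - 47549 = -21841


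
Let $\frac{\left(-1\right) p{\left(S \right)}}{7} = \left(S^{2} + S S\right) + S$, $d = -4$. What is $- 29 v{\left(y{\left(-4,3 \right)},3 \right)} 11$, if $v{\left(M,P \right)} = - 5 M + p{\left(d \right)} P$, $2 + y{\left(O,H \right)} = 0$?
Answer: $184382$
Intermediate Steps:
$y{\left(O,H \right)} = -2$ ($y{\left(O,H \right)} = -2 + 0 = -2$)
$p{\left(S \right)} = - 14 S^{2} - 7 S$ ($p{\left(S \right)} = - 7 \left(\left(S^{2} + S S\right) + S\right) = - 7 \left(\left(S^{2} + S^{2}\right) + S\right) = - 7 \left(2 S^{2} + S\right) = - 7 \left(S + 2 S^{2}\right) = - 14 S^{2} - 7 S$)
$v{\left(M,P \right)} = - 196 P - 5 M$ ($v{\left(M,P \right)} = - 5 M + \left(-7\right) \left(-4\right) \left(1 + 2 \left(-4\right)\right) P = - 5 M + \left(-7\right) \left(-4\right) \left(1 - 8\right) P = - 5 M + \left(-7\right) \left(-4\right) \left(-7\right) P = - 5 M - 196 P = - 196 P - 5 M$)
$- 29 v{\left(y{\left(-4,3 \right)},3 \right)} 11 = - 29 \left(\left(-196\right) 3 - -10\right) 11 = - 29 \left(-588 + 10\right) 11 = \left(-29\right) \left(-578\right) 11 = 16762 \cdot 11 = 184382$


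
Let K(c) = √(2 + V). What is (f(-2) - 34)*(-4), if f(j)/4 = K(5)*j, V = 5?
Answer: 136 + 32*√7 ≈ 220.66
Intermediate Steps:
K(c) = √7 (K(c) = √(2 + 5) = √7)
f(j) = 4*j*√7 (f(j) = 4*(√7*j) = 4*(j*√7) = 4*j*√7)
(f(-2) - 34)*(-4) = (4*(-2)*√7 - 34)*(-4) = (-8*√7 - 34)*(-4) = (-34 - 8*√7)*(-4) = 136 + 32*√7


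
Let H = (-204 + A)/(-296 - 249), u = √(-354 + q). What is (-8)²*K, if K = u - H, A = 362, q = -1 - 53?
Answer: 10112/545 + 128*I*√102 ≈ 18.554 + 1292.7*I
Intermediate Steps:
q = -54
u = 2*I*√102 (u = √(-354 - 54) = √(-408) = 2*I*√102 ≈ 20.199*I)
H = -158/545 (H = (-204 + 362)/(-296 - 249) = 158/(-545) = 158*(-1/545) = -158/545 ≈ -0.28991)
K = 158/545 + 2*I*√102 (K = 2*I*√102 - 1*(-158/545) = 2*I*√102 + 158/545 = 158/545 + 2*I*√102 ≈ 0.28991 + 20.199*I)
(-8)²*K = (-8)²*(158/545 + 2*I*√102) = 64*(158/545 + 2*I*√102) = 10112/545 + 128*I*√102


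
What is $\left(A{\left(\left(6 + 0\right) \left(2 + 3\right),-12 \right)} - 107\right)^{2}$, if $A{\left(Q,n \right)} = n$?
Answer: $14161$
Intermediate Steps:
$\left(A{\left(\left(6 + 0\right) \left(2 + 3\right),-12 \right)} - 107\right)^{2} = \left(-12 - 107\right)^{2} = \left(-119\right)^{2} = 14161$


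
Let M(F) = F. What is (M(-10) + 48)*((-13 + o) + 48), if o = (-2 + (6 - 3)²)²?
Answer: 3192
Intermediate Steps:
o = 49 (o = (-2 + 3²)² = (-2 + 9)² = 7² = 49)
(M(-10) + 48)*((-13 + o) + 48) = (-10 + 48)*((-13 + 49) + 48) = 38*(36 + 48) = 38*84 = 3192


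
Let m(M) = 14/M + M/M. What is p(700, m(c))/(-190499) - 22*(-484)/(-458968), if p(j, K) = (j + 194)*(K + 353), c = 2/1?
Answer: -18769126483/10929118129 ≈ -1.7174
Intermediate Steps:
c = 2 (c = 2*1 = 2)
m(M) = 1 + 14/M (m(M) = 14/M + 1 = 1 + 14/M)
p(j, K) = (194 + j)*(353 + K)
p(700, m(c))/(-190499) - 22*(-484)/(-458968) = (68482 + 194*((14 + 2)/2) + 353*700 + ((14 + 2)/2)*700)/(-190499) - 22*(-484)/(-458968) = (68482 + 194*((1/2)*16) + 247100 + ((1/2)*16)*700)*(-1/190499) + 10648*(-1/458968) = (68482 + 194*8 + 247100 + 8*700)*(-1/190499) - 1331/57371 = (68482 + 1552 + 247100 + 5600)*(-1/190499) - 1331/57371 = 322734*(-1/190499) - 1331/57371 = -322734/190499 - 1331/57371 = -18769126483/10929118129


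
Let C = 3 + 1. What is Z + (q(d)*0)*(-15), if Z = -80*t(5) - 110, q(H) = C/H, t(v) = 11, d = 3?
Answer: -990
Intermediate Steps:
C = 4
q(H) = 4/H
Z = -990 (Z = -80*11 - 110 = -880 - 110 = -990)
Z + (q(d)*0)*(-15) = -990 + ((4/3)*0)*(-15) = -990 + 0*(-15) = -990 + 0 = -990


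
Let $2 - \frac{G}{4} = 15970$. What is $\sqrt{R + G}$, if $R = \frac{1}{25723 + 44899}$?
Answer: $\frac{3 i \sqrt{35395498304914}}{70622} \approx 252.73 i$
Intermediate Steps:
$G = -63872$ ($G = 8 - 63880 = -63872$)
$R = \frac{1}{70622} \approx 1.416 \cdot 10^{-5}$
$\sqrt{R + G} = \sqrt{\frac{1}{70622} - 63872} = \sqrt{- \frac{4510768383}{70622}} = \frac{3 i \sqrt{35395498304914}}{70622}$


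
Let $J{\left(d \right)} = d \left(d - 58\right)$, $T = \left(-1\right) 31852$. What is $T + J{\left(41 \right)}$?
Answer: $-32549$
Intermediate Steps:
$T = -31852$
$J{\left(d \right)} = d \left(-58 + d\right)$
$T + J{\left(41 \right)} = -31852 + 41 \left(-58 + 41\right) = -31852 + 41 \left(-17\right) = -31852 - 697 = -32549$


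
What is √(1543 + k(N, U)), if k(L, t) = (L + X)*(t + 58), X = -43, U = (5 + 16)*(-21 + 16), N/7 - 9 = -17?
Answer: 2*√1549 ≈ 78.715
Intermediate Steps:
N = -56 (N = 63 + 7*(-17) = 63 - 119 = -56)
U = -105 (U = 21*(-5) = -105)
k(L, t) = (-43 + L)*(58 + t) (k(L, t) = (L - 43)*(t + 58) = (-43 + L)*(58 + t))
√(1543 + k(N, U)) = √(1543 + (-2494 - 43*(-105) + 58*(-56) - 56*(-105))) = √(1543 + (-2494 + 4515 - 3248 + 5880)) = √(1543 + 4653) = √6196 = 2*√1549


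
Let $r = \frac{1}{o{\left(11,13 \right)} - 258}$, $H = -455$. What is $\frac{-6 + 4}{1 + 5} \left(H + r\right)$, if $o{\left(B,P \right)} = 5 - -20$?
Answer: $\frac{106016}{699} \approx 151.67$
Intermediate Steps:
$o{\left(B,P \right)} = 25$ ($o{\left(B,P \right)} = 5 + 20 = 25$)
$r = - \frac{1}{233}$ ($r = \frac{1}{25 - 258} = \frac{1}{-233} = - \frac{1}{233} \approx -0.0042918$)
$\frac{-6 + 4}{1 + 5} \left(H + r\right) = \frac{-6 + 4}{1 + 5} \left(-455 - \frac{1}{233}\right) = - \frac{2}{6} \left(- \frac{106016}{233}\right) = \left(-2\right) \frac{1}{6} \left(- \frac{106016}{233}\right) = \left(- \frac{1}{3}\right) \left(- \frac{106016}{233}\right) = \frac{106016}{699}$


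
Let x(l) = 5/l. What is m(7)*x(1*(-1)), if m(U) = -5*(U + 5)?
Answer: 300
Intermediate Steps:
m(U) = -25 - 5*U (m(U) = -5*(5 + U) = -25 - 5*U)
m(7)*x(1*(-1)) = (-25 - 5*7)*(5/((1*(-1)))) = (-25 - 35)*(5/(-1)) = -300*(-1) = -60*(-5) = 300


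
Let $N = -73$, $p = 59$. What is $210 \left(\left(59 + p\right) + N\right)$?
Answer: $9450$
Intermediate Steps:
$210 \left(\left(59 + p\right) + N\right) = 210 \left(\left(59 + 59\right) - 73\right) = 210 \left(118 - 73\right) = 210 \cdot 45 = 9450$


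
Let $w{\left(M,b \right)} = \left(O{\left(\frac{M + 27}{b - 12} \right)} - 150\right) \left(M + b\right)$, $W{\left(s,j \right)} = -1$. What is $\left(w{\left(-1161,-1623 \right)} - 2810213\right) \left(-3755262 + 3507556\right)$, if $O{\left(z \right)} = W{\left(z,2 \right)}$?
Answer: $591974982274$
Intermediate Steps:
$O{\left(z \right)} = -1$
$w{\left(M,b \right)} = - 151 M - 151 b$ ($w{\left(M,b \right)} = \left(-1 - 150\right) \left(M + b\right) = - 151 \left(M + b\right) = - 151 M - 151 b$)
$\left(w{\left(-1161,-1623 \right)} - 2810213\right) \left(-3755262 + 3507556\right) = \left(\left(\left(-151\right) \left(-1161\right) - -245073\right) - 2810213\right) \left(-3755262 + 3507556\right) = \left(\left(175311 + 245073\right) - 2810213\right) \left(-247706\right) = \left(420384 - 2810213\right) \left(-247706\right) = \left(-2389829\right) \left(-247706\right) = 591974982274$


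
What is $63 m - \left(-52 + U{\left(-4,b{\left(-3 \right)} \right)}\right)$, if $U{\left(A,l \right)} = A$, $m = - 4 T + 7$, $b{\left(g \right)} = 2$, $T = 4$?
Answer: $-511$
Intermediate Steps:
$m = -9$ ($m = \left(-4\right) 4 + 7 = -16 + 7 = -9$)
$63 m - \left(-52 + U{\left(-4,b{\left(-3 \right)} \right)}\right) = 63 \left(-9\right) + \left(52 - -4\right) = -567 + \left(52 + 4\right) = -567 + 56 = -511$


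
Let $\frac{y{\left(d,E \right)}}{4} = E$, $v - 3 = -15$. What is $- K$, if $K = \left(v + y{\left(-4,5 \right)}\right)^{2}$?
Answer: $-64$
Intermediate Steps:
$v = -12$ ($v = 3 - 15 = -12$)
$y{\left(d,E \right)} = 4 E$
$K = 64$ ($K = \left(-12 + 4 \cdot 5\right)^{2} = \left(-12 + 20\right)^{2} = 8^{2} = 64$)
$- K = \left(-1\right) 64 = -64$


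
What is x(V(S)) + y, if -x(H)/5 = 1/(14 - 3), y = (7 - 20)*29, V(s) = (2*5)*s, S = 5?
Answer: -4152/11 ≈ -377.45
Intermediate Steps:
V(s) = 10*s
y = -377 (y = -13*29 = -377)
x(H) = -5/11 (x(H) = -5/(14 - 3) = -5/11)
x(V(S)) + y = -5/11 - 377 = -4152/11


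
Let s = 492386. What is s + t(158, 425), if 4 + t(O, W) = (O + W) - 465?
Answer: 492500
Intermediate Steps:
t(O, W) = -469 + O + W (t(O, W) = -4 + ((O + W) - 465) = -4 + (-465 + O + W) = -469 + O + W)
s + t(158, 425) = 492386 + (-469 + 158 + 425) = 492386 + 114 = 492500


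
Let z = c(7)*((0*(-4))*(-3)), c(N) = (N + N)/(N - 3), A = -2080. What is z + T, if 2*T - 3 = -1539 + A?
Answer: -1808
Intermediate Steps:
c(N) = 2*N/(-3 + N) (c(N) = (2*N)/(-3 + N) = 2*N/(-3 + N))
z = 0 (z = (2*7/(-3 + 7))*((0*(-4))*(-3)) = (2*7/4)*(0*(-3)) = (2*7*(¼))*0 = (7/2)*0 = 0)
T = -1808 (T = 3/2 + (-1539 - 2080)/2 = 3/2 + (½)*(-3619) = 3/2 - 3619/2 = -1808)
z + T = 0 - 1808 = -1808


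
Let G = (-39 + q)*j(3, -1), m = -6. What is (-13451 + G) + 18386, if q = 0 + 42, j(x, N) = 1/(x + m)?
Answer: 4934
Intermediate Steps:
j(x, N) = 1/(-6 + x) (j(x, N) = 1/(x - 6) = 1/(-6 + x))
q = 42
G = -1 (G = (-39 + 42)/(-6 + 3) = 3/(-3) = 3*(-⅓) = -1)
(-13451 + G) + 18386 = (-13451 - 1) + 18386 = -13452 + 18386 = 4934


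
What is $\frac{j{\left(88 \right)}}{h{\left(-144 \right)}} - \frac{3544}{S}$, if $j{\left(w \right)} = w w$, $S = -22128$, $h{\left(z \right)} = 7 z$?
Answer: $- \frac{436945}{58086} \approx -7.5224$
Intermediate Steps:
$j{\left(w \right)} = w^{2}$
$\frac{j{\left(88 \right)}}{h{\left(-144 \right)}} - \frac{3544}{S} = \frac{88^{2}}{7 \left(-144\right)} - \frac{3544}{-22128} = \frac{7744}{-1008} - - \frac{443}{2766} = 7744 \left(- \frac{1}{1008}\right) + \frac{443}{2766} = - \frac{484}{63} + \frac{443}{2766} = - \frac{436945}{58086}$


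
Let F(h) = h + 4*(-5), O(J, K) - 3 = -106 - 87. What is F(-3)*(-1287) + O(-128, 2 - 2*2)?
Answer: 29411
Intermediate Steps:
O(J, K) = -190 (O(J, K) = 3 + (-106 - 87) = 3 - 193 = -190)
F(h) = -20 + h (F(h) = h - 20 = -20 + h)
F(-3)*(-1287) + O(-128, 2 - 2*2) = (-20 - 3)*(-1287) - 190 = -23*(-1287) - 190 = 29601 - 190 = 29411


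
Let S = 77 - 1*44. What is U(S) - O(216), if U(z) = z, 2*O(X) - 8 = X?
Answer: -79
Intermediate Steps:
O(X) = 4 + X/2
S = 33 (S = 77 - 44 = 33)
U(S) - O(216) = 33 - (4 + (½)*216) = 33 - (4 + 108) = 33 - 1*112 = 33 - 112 = -79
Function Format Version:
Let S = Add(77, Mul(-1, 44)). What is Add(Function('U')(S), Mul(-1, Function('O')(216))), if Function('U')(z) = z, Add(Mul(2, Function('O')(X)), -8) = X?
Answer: -79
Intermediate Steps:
Function('O')(X) = Add(4, Mul(Rational(1, 2), X))
S = 33 (S = Add(77, -44) = 33)
Add(Function('U')(S), Mul(-1, Function('O')(216))) = Add(33, Mul(-1, Add(4, Mul(Rational(1, 2), 216)))) = Add(33, Mul(-1, Add(4, 108))) = Add(33, Mul(-1, 112)) = Add(33, -112) = -79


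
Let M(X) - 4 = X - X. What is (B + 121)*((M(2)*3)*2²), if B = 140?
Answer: 12528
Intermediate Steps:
M(X) = 4 (M(X) = 4 + (X - X) = 4 + 0 = 4)
(B + 121)*((M(2)*3)*2²) = (140 + 121)*((4*3)*2²) = 261*(12*4) = 261*48 = 12528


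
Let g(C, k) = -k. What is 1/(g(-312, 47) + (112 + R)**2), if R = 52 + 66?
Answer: 1/52853 ≈ 1.8920e-5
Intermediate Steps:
R = 118
1/(g(-312, 47) + (112 + R)**2) = 1/(-1*47 + (112 + 118)**2) = 1/(-47 + 230**2) = 1/(-47 + 52900) = 1/52853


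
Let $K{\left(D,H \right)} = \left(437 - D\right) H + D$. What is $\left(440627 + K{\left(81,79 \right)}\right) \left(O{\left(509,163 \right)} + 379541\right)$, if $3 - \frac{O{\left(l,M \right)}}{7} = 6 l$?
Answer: $167928121088$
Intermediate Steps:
$O{\left(l,M \right)} = 21 - 42 l$ ($O{\left(l,M \right)} = 21 - 7 \cdot 6 l = 21 - 42 l$)
$K{\left(D,H \right)} = D + H \left(437 - D\right)$ ($K{\left(D,H \right)} = H \left(437 - D\right) + D = D + H \left(437 - D\right)$)
$\left(440627 + K{\left(81,79 \right)}\right) \left(O{\left(509,163 \right)} + 379541\right) = \left(440627 + \left(81 + 437 \cdot 79 - 81 \cdot 79\right)\right) \left(\left(21 - 21378\right) + 379541\right) = \left(440627 + \left(81 + 34523 - 6399\right)\right) \left(\left(21 - 21378\right) + 379541\right) = \left(440627 + 28205\right) \left(-21357 + 379541\right) = 468832 \cdot 358184 = 167928121088$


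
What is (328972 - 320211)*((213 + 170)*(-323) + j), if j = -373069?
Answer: -4352272058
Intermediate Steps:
(328972 - 320211)*((213 + 170)*(-323) + j) = (328972 - 320211)*((213 + 170)*(-323) - 373069) = 8761*(383*(-323) - 373069) = 8761*(-123709 - 373069) = 8761*(-496778) = -4352272058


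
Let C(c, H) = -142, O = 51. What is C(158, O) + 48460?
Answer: 48318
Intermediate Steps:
C(158, O) + 48460 = -142 + 48460 = 48318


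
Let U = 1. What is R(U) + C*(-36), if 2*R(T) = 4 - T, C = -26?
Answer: 1875/2 ≈ 937.50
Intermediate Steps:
R(T) = 2 - T/2 (R(T) = (4 - T)/2 = 2 - T/2)
R(U) + C*(-36) = (2 - 1/2*1) - 26*(-36) = (2 - 1/2) + 936 = 3/2 + 936 = 1875/2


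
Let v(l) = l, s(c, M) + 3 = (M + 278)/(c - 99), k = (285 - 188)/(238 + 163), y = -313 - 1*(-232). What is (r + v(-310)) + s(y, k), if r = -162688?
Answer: -2353104751/14436 ≈ -1.6300e+5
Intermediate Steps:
y = -81 (y = -313 + 232 = -81)
k = 97/401 ≈ 0.24190
s(c, M) = -3 + (278 + M)/(-99 + c) (s(c, M) = -3 + (M + 278)/(c - 99) = -3 + (278 + M)/(-99 + c))
(r + v(-310)) + s(y, k) = (-162688 - 310) + (575 + 97/401 - 3*(-81))/(-99 - 81) = -162998 + (575 + 97/401 + 243)/(-180) = -162998 - 1/180*328115/401 = -162998 - 65623/14436 = -2353104751/14436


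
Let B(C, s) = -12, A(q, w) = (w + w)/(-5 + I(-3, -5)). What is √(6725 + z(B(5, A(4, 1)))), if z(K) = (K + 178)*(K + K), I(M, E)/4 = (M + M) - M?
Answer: √2741 ≈ 52.355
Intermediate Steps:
I(M, E) = 4*M (I(M, E) = 4*((M + M) - M) = 4*(2*M - M) = 4*M)
A(q, w) = -2*w/17 (A(q, w) = (w + w)/(-5 + 4*(-3)) = (2*w)/(-5 - 12) = (2*w)/(-17) = (2*w)*(-1/17) = -2*w/17)
z(K) = 2*K*(178 + K) (z(K) = (178 + K)*(2*K) = 2*K*(178 + K))
√(6725 + z(B(5, A(4, 1)))) = √(6725 + 2*(-12)*(178 - 12)) = √(6725 + 2*(-12)*166) = √(6725 - 3984) = √2741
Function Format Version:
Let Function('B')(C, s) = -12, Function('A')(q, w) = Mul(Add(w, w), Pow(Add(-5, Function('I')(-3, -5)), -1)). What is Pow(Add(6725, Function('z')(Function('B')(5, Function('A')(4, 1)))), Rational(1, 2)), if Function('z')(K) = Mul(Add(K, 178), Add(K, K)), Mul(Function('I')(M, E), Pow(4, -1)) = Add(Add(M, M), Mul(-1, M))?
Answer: Pow(2741, Rational(1, 2)) ≈ 52.355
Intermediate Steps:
Function('I')(M, E) = Mul(4, M) (Function('I')(M, E) = Mul(4, Add(Add(M, M), Mul(-1, M))) = Mul(4, Add(Mul(2, M), Mul(-1, M))) = Mul(4, M))
Function('A')(q, w) = Mul(Rational(-2, 17), w) (Function('A')(q, w) = Mul(Add(w, w), Pow(Add(-5, Mul(4, -3)), -1)) = Mul(Mul(2, w), Pow(Add(-5, -12), -1)) = Mul(Mul(2, w), Pow(-17, -1)) = Mul(Mul(2, w), Rational(-1, 17)) = Mul(Rational(-2, 17), w))
Function('z')(K) = Mul(2, K, Add(178, K)) (Function('z')(K) = Mul(Add(178, K), Mul(2, K)) = Mul(2, K, Add(178, K)))
Pow(Add(6725, Function('z')(Function('B')(5, Function('A')(4, 1)))), Rational(1, 2)) = Pow(Add(6725, Mul(2, -12, Add(178, -12))), Rational(1, 2)) = Pow(Add(6725, Mul(2, -12, 166)), Rational(1, 2)) = Pow(Add(6725, -3984), Rational(1, 2)) = Pow(2741, Rational(1, 2))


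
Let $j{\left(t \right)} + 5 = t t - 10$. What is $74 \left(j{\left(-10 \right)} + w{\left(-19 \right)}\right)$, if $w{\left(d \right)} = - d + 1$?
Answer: $7770$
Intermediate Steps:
$j{\left(t \right)} = -15 + t^{2}$ ($j{\left(t \right)} = -5 + \left(t t - 10\right) = -5 + \left(t^{2} - 10\right) = -5 + \left(-10 + t^{2}\right) = -15 + t^{2}$)
$w{\left(d \right)} = 1 - d$
$74 \left(j{\left(-10 \right)} + w{\left(-19 \right)}\right) = 74 \left(\left(-15 + \left(-10\right)^{2}\right) + \left(1 - -19\right)\right) = 74 \left(\left(-15 + 100\right) + \left(1 + 19\right)\right) = 74 \left(85 + 20\right) = 74 \cdot 105 = 7770$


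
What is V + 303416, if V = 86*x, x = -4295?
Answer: -65954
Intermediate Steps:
V = -369370 (V = 86*(-4295) = -369370)
V + 303416 = -369370 + 303416 = -65954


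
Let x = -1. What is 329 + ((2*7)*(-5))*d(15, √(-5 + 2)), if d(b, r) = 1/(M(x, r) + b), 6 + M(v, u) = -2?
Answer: 319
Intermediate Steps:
M(v, u) = -8 (M(v, u) = -6 - 2 = -8)
d(b, r) = 1/(-8 + b)
329 + ((2*7)*(-5))*d(15, √(-5 + 2)) = 329 + ((2*7)*(-5))/(-8 + 15) = 329 + (14*(-5))/7 = 329 - 70*⅐ = 329 - 10 = 319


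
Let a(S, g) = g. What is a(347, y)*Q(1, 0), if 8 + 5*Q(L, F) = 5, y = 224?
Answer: -672/5 ≈ -134.40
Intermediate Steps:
Q(L, F) = -⅗ (Q(L, F) = -8/5 + (⅕)*5 = -8/5 + 1 = -⅗)
a(347, y)*Q(1, 0) = 224*(-⅗) = -672/5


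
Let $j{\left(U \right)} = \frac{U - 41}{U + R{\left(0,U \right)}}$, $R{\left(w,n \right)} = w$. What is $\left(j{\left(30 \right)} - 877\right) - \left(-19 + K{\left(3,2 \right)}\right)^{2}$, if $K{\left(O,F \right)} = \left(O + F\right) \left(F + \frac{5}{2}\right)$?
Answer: $- \frac{53377}{60} \approx -889.62$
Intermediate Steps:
$K{\left(O,F \right)} = \left(\frac{5}{2} + F\right) \left(F + O\right)$ ($K{\left(O,F \right)} = \left(F + O\right) \left(F + 5 \cdot \frac{1}{2}\right) = \left(F + O\right) \left(F + \frac{5}{2}\right) = \left(F + O\right) \left(\frac{5}{2} + F\right) = \left(\frac{5}{2} + F\right) \left(F + O\right)$)
$j{\left(U \right)} = \frac{-41 + U}{U}$ ($j{\left(U \right)} = \frac{U - 41}{U + 0} = \frac{-41 + U}{U}$)
$\left(j{\left(30 \right)} - 877\right) - \left(-19 + K{\left(3,2 \right)}\right)^{2} = \left(\frac{-41 + 30}{30} - 877\right) - \left(-19 + \left(2^{2} + \frac{5}{2} \cdot 2 + \frac{5}{2} \cdot 3 + 2 \cdot 3\right)\right)^{2} = \left(\frac{1}{30} \left(-11\right) - 877\right) - \left(-19 + \left(4 + 5 + \frac{15}{2} + 6\right)\right)^{2} = \left(- \frac{11}{30} - 877\right) - \left(-19 + \frac{45}{2}\right)^{2} = - \frac{26321}{30} - \left(\frac{7}{2}\right)^{2} = - \frac{26321}{30} - \frac{49}{4} = - \frac{53377}{60}$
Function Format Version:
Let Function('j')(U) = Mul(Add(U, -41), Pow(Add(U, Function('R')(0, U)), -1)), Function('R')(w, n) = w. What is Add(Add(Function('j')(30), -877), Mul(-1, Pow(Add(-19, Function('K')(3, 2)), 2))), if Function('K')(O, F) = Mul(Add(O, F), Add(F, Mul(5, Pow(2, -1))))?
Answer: Rational(-53377, 60) ≈ -889.62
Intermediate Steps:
Function('K')(O, F) = Mul(Add(Rational(5, 2), F), Add(F, O)) (Function('K')(O, F) = Mul(Add(F, O), Add(F, Mul(5, Rational(1, 2)))) = Mul(Add(F, O), Add(F, Rational(5, 2))) = Mul(Add(F, O), Add(Rational(5, 2), F)) = Mul(Add(Rational(5, 2), F), Add(F, O)))
Function('j')(U) = Mul(Pow(U, -1), Add(-41, U)) (Function('j')(U) = Mul(Add(U, -41), Pow(Add(U, 0), -1)) = Mul(Add(-41, U), Pow(U, -1)) = Mul(Pow(U, -1), Add(-41, U)))
Add(Add(Function('j')(30), -877), Mul(-1, Pow(Add(-19, Function('K')(3, 2)), 2))) = Add(Add(Mul(Pow(30, -1), Add(-41, 30)), -877), Mul(-1, Pow(Add(-19, Add(Pow(2, 2), Mul(Rational(5, 2), 2), Mul(Rational(5, 2), 3), Mul(2, 3))), 2))) = Add(Add(Mul(Rational(1, 30), -11), -877), Mul(-1, Pow(Add(-19, Add(4, 5, Rational(15, 2), 6)), 2))) = Add(Add(Rational(-11, 30), -877), Mul(-1, Pow(Add(-19, Rational(45, 2)), 2))) = Add(Rational(-26321, 30), Mul(-1, Pow(Rational(7, 2), 2))) = Add(Rational(-26321, 30), Mul(-1, Rational(49, 4))) = Add(Rational(-26321, 30), Rational(-49, 4)) = Rational(-53377, 60)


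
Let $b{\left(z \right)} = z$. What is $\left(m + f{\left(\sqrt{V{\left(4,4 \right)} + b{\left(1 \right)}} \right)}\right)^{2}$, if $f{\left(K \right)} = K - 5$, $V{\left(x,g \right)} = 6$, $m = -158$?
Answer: $\left(163 - \sqrt{7}\right)^{2} \approx 25714.0$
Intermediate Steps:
$f{\left(K \right)} = -5 + K$
$\left(m + f{\left(\sqrt{V{\left(4,4 \right)} + b{\left(1 \right)}} \right)}\right)^{2} = \left(-158 - \left(5 - \sqrt{6 + 1}\right)\right)^{2} = \left(-158 - \left(5 - \sqrt{7}\right)\right)^{2} = \left(-163 + \sqrt{7}\right)^{2}$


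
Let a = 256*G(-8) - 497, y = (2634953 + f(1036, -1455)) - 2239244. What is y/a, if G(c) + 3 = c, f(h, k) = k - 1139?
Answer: -393115/3313 ≈ -118.66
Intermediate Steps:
f(h, k) = -1139 + k
G(c) = -3 + c
y = 393115 (y = (2634953 + (-1139 - 1455)) - 2239244 = (2634953 - 2594) - 2239244 = 2632359 - 2239244 = 393115)
a = -3313 (a = 256*(-3 - 8) - 497 = 256*(-11) - 497 = -2816 - 497 = -3313)
y/a = 393115/(-3313) = 393115*(-1/3313) = -393115/3313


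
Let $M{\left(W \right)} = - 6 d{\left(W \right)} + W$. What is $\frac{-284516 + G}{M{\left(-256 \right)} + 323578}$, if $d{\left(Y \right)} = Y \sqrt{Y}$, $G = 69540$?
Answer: $- \frac{5792205856}{8761757955} + \frac{440270848 i}{8761757955} \approx -0.66108 + 0.050249 i$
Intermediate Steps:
$d{\left(Y \right)} = Y^{\frac{3}{2}}$
$M{\left(W \right)} = W - 6 W^{\frac{3}{2}}$ ($M{\left(W \right)} = - 6 W^{\frac{3}{2}} + W = W - 6 W^{\frac{3}{2}}$)
$\frac{-284516 + G}{M{\left(-256 \right)} + 323578} = \frac{-284516 + 69540}{\left(-256 - 6 \left(-256\right)^{\frac{3}{2}}\right) + 323578} = - \frac{214976}{\left(-256 - 6 \left(- 4096 i\right)\right) + 323578} = - \frac{214976}{\left(-256 + 24576 i\right) + 323578} = - \frac{214976}{323322 + 24576 i} = - 214976 \frac{323322 - 24576 i}{105141095460} = - \frac{53744 \left(323322 - 24576 i\right)}{26285273865}$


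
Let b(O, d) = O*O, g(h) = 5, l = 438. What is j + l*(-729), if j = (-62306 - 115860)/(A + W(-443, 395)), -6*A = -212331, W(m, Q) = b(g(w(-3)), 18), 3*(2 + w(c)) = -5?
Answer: -22615559086/70827 ≈ -3.1931e+5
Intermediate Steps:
w(c) = -11/3 (w(c) = -2 + (1/3)*(-5) = -2 - 5/3 = -11/3)
b(O, d) = O**2
W(m, Q) = 25 (W(m, Q) = 5**2 = 25)
A = 70777/2 (A = -1/6*(-212331) = 70777/2 ≈ 35389.)
j = -356332/70827 (j = (-62306 - 115860)/(70777/2 + 25) = -178166/70827/2 = -178166*2/70827 = -356332/70827 ≈ -5.0310)
j + l*(-729) = -356332/70827 + 438*(-729) = -356332/70827 - 319302 = -22615559086/70827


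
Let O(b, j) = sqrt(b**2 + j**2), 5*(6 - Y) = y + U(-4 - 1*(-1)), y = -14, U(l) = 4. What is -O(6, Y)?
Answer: -10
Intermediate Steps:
Y = 8 (Y = 6 - (-14 + 4)/5 = 6 - 1/5*(-10) = 6 + 2 = 8)
-O(6, Y) = -sqrt(6**2 + 8**2) = -sqrt(36 + 64) = -sqrt(100) = -1*10 = -10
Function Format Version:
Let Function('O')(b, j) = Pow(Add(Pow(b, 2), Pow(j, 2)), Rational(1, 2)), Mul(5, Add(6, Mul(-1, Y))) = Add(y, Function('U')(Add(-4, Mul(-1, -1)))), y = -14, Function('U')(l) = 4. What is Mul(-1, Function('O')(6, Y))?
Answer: -10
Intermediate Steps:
Y = 8 (Y = Add(6, Mul(Rational(-1, 5), Add(-14, 4))) = Add(6, Mul(Rational(-1, 5), -10)) = Add(6, 2) = 8)
Mul(-1, Function('O')(6, Y)) = Mul(-1, Pow(Add(Pow(6, 2), Pow(8, 2)), Rational(1, 2))) = Mul(-1, Pow(Add(36, 64), Rational(1, 2))) = Mul(-1, Pow(100, Rational(1, 2))) = Mul(-1, 10) = -10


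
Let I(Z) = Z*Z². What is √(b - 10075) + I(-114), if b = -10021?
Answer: -1481544 + 8*I*√314 ≈ -1.4815e+6 + 141.76*I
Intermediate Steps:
I(Z) = Z³
√(b - 10075) + I(-114) = √(-10021 - 10075) + (-114)³ = √(-20096) - 1481544 = 8*I*√314 - 1481544 = -1481544 + 8*I*√314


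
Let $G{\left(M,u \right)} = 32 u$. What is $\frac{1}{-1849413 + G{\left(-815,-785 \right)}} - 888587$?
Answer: $- \frac{1665685654872}{1874533} \approx -8.8859 \cdot 10^{5}$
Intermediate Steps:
$\frac{1}{-1849413 + G{\left(-815,-785 \right)}} - 888587 = \frac{1}{-1849413 + 32 \left(-785\right)} - 888587 = \frac{1}{-1849413 - 25120} - 888587 = \frac{1}{-1874533} - 888587 = - \frac{1}{1874533} - 888587 = - \frac{1665685654872}{1874533}$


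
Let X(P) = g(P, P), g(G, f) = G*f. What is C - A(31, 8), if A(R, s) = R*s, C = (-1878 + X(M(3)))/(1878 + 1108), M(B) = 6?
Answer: -371185/1493 ≈ -248.62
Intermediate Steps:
X(P) = P**2 (X(P) = P*P = P**2)
C = -921/1493 (C = (-1878 + 6**2)/(1878 + 1108) = (-1878 + 36)/2986 = -1842*1/2986 = -921/1493 ≈ -0.61688)
C - A(31, 8) = -921/1493 - 31*8 = -921/1493 - 1*248 = -921/1493 - 248 = -371185/1493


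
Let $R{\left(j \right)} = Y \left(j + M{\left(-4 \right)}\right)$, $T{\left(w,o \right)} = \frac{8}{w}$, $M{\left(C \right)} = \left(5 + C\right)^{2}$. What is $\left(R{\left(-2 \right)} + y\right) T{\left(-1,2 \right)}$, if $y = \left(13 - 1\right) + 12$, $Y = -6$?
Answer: $-240$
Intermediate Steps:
$y = 24$ ($y = 12 + 12 = 24$)
$R{\left(j \right)} = -6 - 6 j$ ($R{\left(j \right)} = - 6 \left(j + \left(5 - 4\right)^{2}\right) = - 6 \left(j + 1^{2}\right) = - 6 \left(j + 1\right) = - 6 \left(1 + j\right) = -6 - 6 j$)
$\left(R{\left(-2 \right)} + y\right) T{\left(-1,2 \right)} = \left(\left(-6 - -12\right) + 24\right) \frac{8}{-1} = \left(\left(-6 + 12\right) + 24\right) 8 \left(-1\right) = \left(6 + 24\right) \left(-8\right) = 30 \left(-8\right) = -240$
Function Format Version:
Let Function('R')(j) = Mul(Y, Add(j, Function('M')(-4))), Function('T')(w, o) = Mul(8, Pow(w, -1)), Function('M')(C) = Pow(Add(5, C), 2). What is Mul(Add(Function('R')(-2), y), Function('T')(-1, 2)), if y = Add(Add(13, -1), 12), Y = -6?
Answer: -240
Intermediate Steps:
y = 24 (y = Add(12, 12) = 24)
Function('R')(j) = Add(-6, Mul(-6, j)) (Function('R')(j) = Mul(-6, Add(j, Pow(Add(5, -4), 2))) = Mul(-6, Add(j, Pow(1, 2))) = Mul(-6, Add(j, 1)) = Mul(-6, Add(1, j)) = Add(-6, Mul(-6, j)))
Mul(Add(Function('R')(-2), y), Function('T')(-1, 2)) = Mul(Add(Add(-6, Mul(-6, -2)), 24), Mul(8, Pow(-1, -1))) = Mul(Add(Add(-6, 12), 24), Mul(8, -1)) = Mul(Add(6, 24), -8) = Mul(30, -8) = -240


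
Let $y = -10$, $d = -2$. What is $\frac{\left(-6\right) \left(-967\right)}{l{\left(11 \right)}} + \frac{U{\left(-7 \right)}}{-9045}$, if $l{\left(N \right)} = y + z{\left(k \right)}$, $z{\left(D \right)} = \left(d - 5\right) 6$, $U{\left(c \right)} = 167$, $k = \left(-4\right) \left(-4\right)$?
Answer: $- \frac{26243887}{235170} \approx -111.6$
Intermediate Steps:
$k = 16$
$z{\left(D \right)} = -42$ ($z{\left(D \right)} = \left(-2 - 5\right) 6 = \left(-7\right) 6 = -42$)
$l{\left(N \right)} = -52$ ($l{\left(N \right)} = -10 - 42 = -52$)
$\frac{\left(-6\right) \left(-967\right)}{l{\left(11 \right)}} + \frac{U{\left(-7 \right)}}{-9045} = \frac{\left(-6\right) \left(-967\right)}{-52} + \frac{167}{-9045} = 5802 \left(- \frac{1}{52}\right) + 167 \left(- \frac{1}{9045}\right) = - \frac{2901}{26} - \frac{167}{9045} = - \frac{26243887}{235170}$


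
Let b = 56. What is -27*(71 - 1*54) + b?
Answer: -403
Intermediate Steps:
-27*(71 - 1*54) + b = -27*(71 - 1*54) + 56 = -27*(71 - 54) + 56 = -27*17 + 56 = -459 + 56 = -403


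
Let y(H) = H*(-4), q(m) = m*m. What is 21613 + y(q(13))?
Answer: 20937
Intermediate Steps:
q(m) = m²
y(H) = -4*H
21613 + y(q(13)) = 21613 - 4*13² = 21613 - 4*169 = 21613 - 676 = 20937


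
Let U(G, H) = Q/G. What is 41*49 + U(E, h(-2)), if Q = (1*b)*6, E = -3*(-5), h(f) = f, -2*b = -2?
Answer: 10047/5 ≈ 2009.4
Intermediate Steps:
b = 1 (b = -1/2*(-2) = 1)
E = 15
Q = 6 (Q = (1*1)*6 = 1*6 = 6)
U(G, H) = 6/G
41*49 + U(E, h(-2)) = 41*49 + 6/15 = 2009 + 6*(1/15) = 2009 + 2/5 = 10047/5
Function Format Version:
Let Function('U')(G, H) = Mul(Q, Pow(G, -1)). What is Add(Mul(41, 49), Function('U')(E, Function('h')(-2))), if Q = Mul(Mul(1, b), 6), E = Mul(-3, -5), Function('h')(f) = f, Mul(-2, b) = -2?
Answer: Rational(10047, 5) ≈ 2009.4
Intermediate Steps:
b = 1 (b = Mul(Rational(-1, 2), -2) = 1)
E = 15
Q = 6 (Q = Mul(Mul(1, 1), 6) = Mul(1, 6) = 6)
Function('U')(G, H) = Mul(6, Pow(G, -1))
Add(Mul(41, 49), Function('U')(E, Function('h')(-2))) = Add(Mul(41, 49), Mul(6, Pow(15, -1))) = Add(2009, Mul(6, Rational(1, 15))) = Add(2009, Rational(2, 5)) = Rational(10047, 5)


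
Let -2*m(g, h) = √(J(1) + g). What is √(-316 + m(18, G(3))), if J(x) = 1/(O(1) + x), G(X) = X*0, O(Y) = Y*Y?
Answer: √(-1264 - √74)/2 ≈ 17.837*I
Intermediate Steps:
O(Y) = Y²
G(X) = 0
J(x) = 1/(1 + x) (J(x) = 1/(1² + x) = 1/(1 + x))
m(g, h) = -√(½ + g)/2 (m(g, h) = -√(1/(1 + 1) + g)/2 = -√(1/2 + g)/2 = -√(½ + g)/2)
√(-316 + m(18, G(3))) = √(-316 - √(2 + 4*18)/4) = √(-316 - √(2 + 72)/4) = √(-316 - √74/4)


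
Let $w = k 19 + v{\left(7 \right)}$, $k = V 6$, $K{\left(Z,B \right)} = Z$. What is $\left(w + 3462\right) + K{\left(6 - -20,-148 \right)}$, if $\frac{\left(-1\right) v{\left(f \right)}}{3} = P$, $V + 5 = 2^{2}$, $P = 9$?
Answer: $3347$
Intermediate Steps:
$V = -1$ ($V = -5 + 2^{2} = -5 + 4 = -1$)
$v{\left(f \right)} = -27$ ($v{\left(f \right)} = \left(-3\right) 9 = -27$)
$k = -6$ ($k = \left(-1\right) 6 = -6$)
$w = -141$ ($w = \left(-6\right) 19 - 27 = -114 - 27 = -141$)
$\left(w + 3462\right) + K{\left(6 - -20,-148 \right)} = \left(-141 + 3462\right) + \left(6 - -20\right) = 3321 + \left(6 + 20\right) = 3321 + 26 = 3347$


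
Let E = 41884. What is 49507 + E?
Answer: 91391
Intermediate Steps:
49507 + E = 49507 + 41884 = 91391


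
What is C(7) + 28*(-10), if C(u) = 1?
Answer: -279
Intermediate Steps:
C(7) + 28*(-10) = 1 + 28*(-10) = 1 - 280 = -279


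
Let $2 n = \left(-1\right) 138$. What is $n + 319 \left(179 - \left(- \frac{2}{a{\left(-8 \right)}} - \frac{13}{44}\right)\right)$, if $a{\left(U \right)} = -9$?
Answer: $\frac{2053993}{36} \approx 57055.0$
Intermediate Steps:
$n = -69$ ($n = \frac{\left(-1\right) 138}{2} = \frac{1}{2} \left(-138\right) = -69$)
$n + 319 \left(179 - \left(- \frac{2}{a{\left(-8 \right)}} - \frac{13}{44}\right)\right) = -69 + 319 \left(179 - \left(- \frac{2}{-9} - \frac{13}{44}\right)\right) = -69 + 319 \left(179 - \left(\left(-2\right) \left(- \frac{1}{9}\right) - \frac{13}{44}\right)\right) = -69 + 319 \left(179 - \left(\frac{2}{9} - \frac{13}{44}\right)\right) = -69 + 319 \left(179 - - \frac{29}{396}\right) = -69 + 319 \left(179 + \frac{29}{396}\right) = -69 + 319 \cdot \frac{70913}{396} = -69 + \frac{2056477}{36} = \frac{2053993}{36}$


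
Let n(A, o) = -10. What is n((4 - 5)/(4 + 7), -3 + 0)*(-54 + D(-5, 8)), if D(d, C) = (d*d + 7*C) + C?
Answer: -350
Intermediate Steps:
D(d, C) = d² + 8*C (D(d, C) = (d² + 7*C) + C = d² + 8*C)
n((4 - 5)/(4 + 7), -3 + 0)*(-54 + D(-5, 8)) = -10*(-54 + ((-5)² + 8*8)) = -10*(-54 + (25 + 64)) = -10*(-54 + 89) = -10*35 = -350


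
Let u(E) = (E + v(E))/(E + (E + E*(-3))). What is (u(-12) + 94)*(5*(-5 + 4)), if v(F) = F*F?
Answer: -525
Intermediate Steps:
v(F) = F²
u(E) = -(E + E²)/E (u(E) = (E + E²)/(E + (E + E*(-3))) = (E + E²)/(E + (E - 3*E)) = (E + E²)/(E - 2*E) = (E + E²)/((-E)) = (E + E²)*(-1/E) = -(E + E²)/E)
(u(-12) + 94)*(5*(-5 + 4)) = ((-1 - 1*(-12)) + 94)*(5*(-5 + 4)) = ((-1 + 12) + 94)*(5*(-1)) = (11 + 94)*(-5) = 105*(-5) = -525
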